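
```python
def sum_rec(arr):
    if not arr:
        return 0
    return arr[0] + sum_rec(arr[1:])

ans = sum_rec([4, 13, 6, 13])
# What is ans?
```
Call trace:
sum_rec(arr=[4, 13, 6, 13])
  sum_rec(arr=[13, 6, 13])
    sum_rec(arr=[6, 13])
      sum_rec(arr=[13])
        sum_rec(arr=[])
        -> return 0
      -> return 13
    -> return 19
  -> return 32
-> return 36

Final answer: 36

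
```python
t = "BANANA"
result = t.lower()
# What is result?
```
Trace:
  t='BANANA'
  t='BANANA', result='banana'

Final answer: 'banana'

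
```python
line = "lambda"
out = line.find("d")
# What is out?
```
Trace:
  line='lambda'
  line='lambda', out=4

Final answer: 4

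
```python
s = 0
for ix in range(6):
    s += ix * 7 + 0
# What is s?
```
Trace:
  s=0
  s=0, ix=0
  s=7, ix=1
  s=21, ix=2
  s=42, ix=3
  s=70, ix=4
  s=105, ix=5

Final answer: 105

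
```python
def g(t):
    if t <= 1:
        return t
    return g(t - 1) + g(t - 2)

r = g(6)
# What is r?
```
Call trace (a repeated sub-call is expanded the first time; later identical calls just restate its return value):
g(t=6)
  g(t=5)
    g(t=4)
      g(t=3)
        g(t=2)
          g(t=1)
          -> return 1
          g(t=0)
          -> return 0
        -> return 1
        g(t=1)
        -> return 1
      -> return 2
      g(t=2) -> return 1  (same call as traced above)
    -> return 3
    g(t=3) -> return 2  (same call as traced above)
  -> return 5
  g(t=4) -> return 3  (same call as traced above)
-> return 8

Final answer: 8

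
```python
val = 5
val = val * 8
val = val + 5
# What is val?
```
Trace:
  val=5
  val=40
  val=45

Final answer: 45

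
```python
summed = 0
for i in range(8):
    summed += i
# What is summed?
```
Trace:
  summed=0
  summed=0, i=0
  summed=1, i=1
  summed=3, i=2
  summed=6, i=3
  summed=10, i=4
  summed=15, i=5
  summed=21, i=6
  summed=28, i=7

Final answer: 28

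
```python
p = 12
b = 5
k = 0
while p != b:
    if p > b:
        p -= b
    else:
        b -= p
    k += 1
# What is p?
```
Trace:
  p=12
  p=12, b=5
  p=12, b=5, k=0
  p=7, b=5, k=1
  p=2, b=5, k=2
  p=2, b=3, k=3
  p=2, b=1, k=4
  p=1, b=1, k=5

Final answer: 1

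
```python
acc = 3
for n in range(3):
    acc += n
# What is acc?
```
Trace:
  acc=3
  acc=3, n=0
  acc=4, n=1
  acc=6, n=2

Final answer: 6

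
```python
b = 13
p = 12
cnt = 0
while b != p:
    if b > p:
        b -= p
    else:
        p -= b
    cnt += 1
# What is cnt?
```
Trace:
  b=13
  b=13, p=12
  b=13, p=12, cnt=0
  b=1, p=12, cnt=1
  b=1, p=11, cnt=2
  b=1, p=10, cnt=3
  b=1, p=9, cnt=4
  b=1, p=8, cnt=5
  b=1, p=7, cnt=6
  b=1, p=6, cnt=7
  b=1, p=5, cnt=8
  b=1, p=4, cnt=9
  b=1, p=3, cnt=10
  b=1, p=2, cnt=11
  b=1, p=1, cnt=12

Final answer: 12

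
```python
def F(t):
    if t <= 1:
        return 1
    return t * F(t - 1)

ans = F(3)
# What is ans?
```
Call trace:
F(t=3)
  F(t=2)
    F(t=1)
    -> return 1
  -> return 2
-> return 6

Final answer: 6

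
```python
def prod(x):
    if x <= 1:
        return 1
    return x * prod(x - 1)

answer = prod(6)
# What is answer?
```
Call trace:
prod(x=6)
  prod(x=5)
    prod(x=4)
      prod(x=3)
        prod(x=2)
          prod(x=1)
          -> return 1
        -> return 2
      -> return 6
    -> return 24
  -> return 120
-> return 720

Final answer: 720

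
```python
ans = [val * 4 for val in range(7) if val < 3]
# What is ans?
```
Trace:
  val=0
  val=1
  val=2
  val=3
  val=4
  val=5
  val=6
  ans=[0, 4, 8]

Final answer: [0, 4, 8]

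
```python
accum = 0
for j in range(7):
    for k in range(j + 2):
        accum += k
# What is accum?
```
Trace:
  accum=0
  accum=0, j=0, k=0
  accum=1, j=0, k=1
  accum=1, j=1, k=0
  accum=2, j=1, k=1
  accum=4, j=1, k=2
  accum=4, j=2, k=0
  accum=5, j=2, k=1
  accum=7, j=2, k=2
  accum=10, j=2, k=3
  accum=10, j=3, k=0
  accum=11, j=3, k=1
  accum=13, j=3, k=2
  accum=16, j=3, k=3
  accum=20, j=3, k=4
  accum=20, j=4, k=0
  accum=21, j=4, k=1
  accum=23, j=4, k=2
  accum=26, j=4, k=3
  accum=30, j=4, k=4
  accum=35, j=4, k=5
  accum=35, j=5, k=0
  accum=36, j=5, k=1
  accum=38, j=5, k=2
  accum=41, j=5, k=3
  accum=45, j=5, k=4
  accum=50, j=5, k=5
  accum=56, j=5, k=6
  accum=56, j=6, k=0
  accum=57, j=6, k=1
  accum=59, j=6, k=2
  accum=62, j=6, k=3
  accum=66, j=6, k=4
  accum=71, j=6, k=5
  accum=77, j=6, k=6
  accum=84, j=6, k=7

Final answer: 84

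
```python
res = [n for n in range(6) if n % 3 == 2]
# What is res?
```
Trace:
  n=0
  n=1
  n=2
  n=3
  n=4
  n=5
  res=[2, 5]

Final answer: [2, 5]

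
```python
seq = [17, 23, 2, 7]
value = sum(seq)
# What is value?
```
Trace:
  seq=[17, 23, 2, 7]
  seq=[17, 23, 2, 7], value=49

Final answer: 49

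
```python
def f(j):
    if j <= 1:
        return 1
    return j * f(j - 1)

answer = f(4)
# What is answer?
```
Call trace:
f(j=4)
  f(j=3)
    f(j=2)
      f(j=1)
      -> return 1
    -> return 2
  -> return 6
-> return 24

Final answer: 24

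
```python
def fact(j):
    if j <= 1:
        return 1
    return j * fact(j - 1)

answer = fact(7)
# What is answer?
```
Call trace:
fact(j=7)
  fact(j=6)
    fact(j=5)
      fact(j=4)
        fact(j=3)
          fact(j=2)
            fact(j=1)
            -> return 1
          -> return 2
        -> return 6
      -> return 24
    -> return 120
  -> return 720
-> return 5040

Final answer: 5040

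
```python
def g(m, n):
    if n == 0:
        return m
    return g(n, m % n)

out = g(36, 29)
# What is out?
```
Call trace:
g(m=36, n=29)
  g(m=29, n=7)
    g(m=7, n=1)
      g(m=1, n=0)
      -> return 1
    -> return 1
  -> return 1
-> return 1

Final answer: 1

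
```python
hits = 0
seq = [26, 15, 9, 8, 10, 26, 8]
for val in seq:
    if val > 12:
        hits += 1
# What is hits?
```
Trace:
  hits=0
  hits=1, val=26
  hits=2, val=15
  hits=2, val=9
  hits=2, val=8
  hits=2, val=10
  hits=3, val=26
  hits=3, val=8

Final answer: 3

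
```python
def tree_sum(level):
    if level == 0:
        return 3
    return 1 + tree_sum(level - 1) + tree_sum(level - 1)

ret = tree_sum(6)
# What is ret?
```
Call trace (a repeated sub-call is expanded the first time; later identical calls just restate its return value):
tree_sum(level=6)
  tree_sum(level=5)
    tree_sum(level=4)
      tree_sum(level=3)
        tree_sum(level=2)
          tree_sum(level=1)
            tree_sum(level=0)
            -> return 3
            tree_sum(level=0)
            -> return 3
          -> return 7
          tree_sum(level=1) -> return 7  (same call as traced above)
        -> return 15
        tree_sum(level=2) -> return 15  (same call as traced above)
      -> return 31
      tree_sum(level=3) -> return 31  (same call as traced above)
    -> return 63
    tree_sum(level=4) -> return 63  (same call as traced above)
  -> return 127
  tree_sum(level=5) -> return 127  (same call as traced above)
-> return 255

Final answer: 255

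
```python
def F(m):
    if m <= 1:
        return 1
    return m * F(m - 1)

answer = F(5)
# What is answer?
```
Call trace:
F(m=5)
  F(m=4)
    F(m=3)
      F(m=2)
        F(m=1)
        -> return 1
      -> return 2
    -> return 6
  -> return 24
-> return 120

Final answer: 120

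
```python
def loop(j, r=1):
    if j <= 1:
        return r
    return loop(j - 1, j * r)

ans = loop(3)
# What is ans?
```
Call trace:
loop(j=3, r=1)
  loop(j=2, r=3)
    loop(j=1, r=6)
    -> return 6
  -> return 6
-> return 6

Final answer: 6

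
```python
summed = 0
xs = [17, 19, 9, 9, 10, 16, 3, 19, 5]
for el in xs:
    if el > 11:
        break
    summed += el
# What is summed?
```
Trace:
  summed=0
  summed=0, el=17

Final answer: 0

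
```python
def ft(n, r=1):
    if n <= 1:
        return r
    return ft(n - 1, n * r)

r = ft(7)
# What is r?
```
Call trace:
ft(n=7, r=1)
  ft(n=6, r=7)
    ft(n=5, r=42)
      ft(n=4, r=210)
        ft(n=3, r=840)
          ft(n=2, r=2520)
            ft(n=1, r=5040)
            -> return 5040
          -> return 5040
        -> return 5040
      -> return 5040
    -> return 5040
  -> return 5040
-> return 5040

Final answer: 5040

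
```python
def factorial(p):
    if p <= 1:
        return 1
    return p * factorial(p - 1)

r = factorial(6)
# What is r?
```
Call trace:
factorial(p=6)
  factorial(p=5)
    factorial(p=4)
      factorial(p=3)
        factorial(p=2)
          factorial(p=1)
          -> return 1
        -> return 2
      -> return 6
    -> return 24
  -> return 120
-> return 720

Final answer: 720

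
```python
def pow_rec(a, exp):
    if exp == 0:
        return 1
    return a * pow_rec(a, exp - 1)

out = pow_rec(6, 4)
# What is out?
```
Call trace:
pow_rec(a=6, exp=4)
  pow_rec(a=6, exp=3)
    pow_rec(a=6, exp=2)
      pow_rec(a=6, exp=1)
        pow_rec(a=6, exp=0)
        -> return 1
      -> return 6
    -> return 36
  -> return 216
-> return 1296

Final answer: 1296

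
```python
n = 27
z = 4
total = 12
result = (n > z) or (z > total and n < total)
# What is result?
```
Trace:
  n=27
  n=27, z=4
  n=27, z=4, total=12
  n=27, z=4, total=12, result=True

Final answer: True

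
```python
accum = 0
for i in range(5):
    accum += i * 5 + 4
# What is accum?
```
Trace:
  accum=0
  accum=4, i=0
  accum=13, i=1
  accum=27, i=2
  accum=46, i=3
  accum=70, i=4

Final answer: 70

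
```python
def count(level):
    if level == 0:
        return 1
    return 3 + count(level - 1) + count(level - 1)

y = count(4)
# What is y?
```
Call trace (a repeated sub-call is expanded the first time; later identical calls just restate its return value):
count(level=4)
  count(level=3)
    count(level=2)
      count(level=1)
        count(level=0)
        -> return 1
        count(level=0)
        -> return 1
      -> return 5
      count(level=1) -> return 5  (same call as traced above)
    -> return 13
    count(level=2) -> return 13  (same call as traced above)
  -> return 29
  count(level=3) -> return 29  (same call as traced above)
-> return 61

Final answer: 61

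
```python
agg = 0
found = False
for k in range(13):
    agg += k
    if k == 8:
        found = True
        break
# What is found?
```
Trace:
  agg=0
  agg=0, found=False
  agg=0, found=False, k=0
  agg=1, found=False, k=1
  agg=3, found=False, k=2
  agg=6, found=False, k=3
  agg=10, found=False, k=4
  agg=15, found=False, k=5
  agg=21, found=False, k=6
  agg=28, found=False, k=7
  agg=36, found=True, k=8

Final answer: True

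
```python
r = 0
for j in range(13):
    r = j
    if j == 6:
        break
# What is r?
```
Trace:
  r=0
  r=0, j=0
  r=1, j=1
  r=2, j=2
  r=3, j=3
  r=4, j=4
  r=5, j=5
  r=6, j=6

Final answer: 6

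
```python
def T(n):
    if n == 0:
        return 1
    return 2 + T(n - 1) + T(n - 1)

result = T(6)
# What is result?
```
Call trace (a repeated sub-call is expanded the first time; later identical calls just restate its return value):
T(n=6)
  T(n=5)
    T(n=4)
      T(n=3)
        T(n=2)
          T(n=1)
            T(n=0)
            -> return 1
            T(n=0)
            -> return 1
          -> return 4
          T(n=1) -> return 4  (same call as traced above)
        -> return 10
        T(n=2) -> return 10  (same call as traced above)
      -> return 22
      T(n=3) -> return 22  (same call as traced above)
    -> return 46
    T(n=4) -> return 46  (same call as traced above)
  -> return 94
  T(n=5) -> return 94  (same call as traced above)
-> return 190

Final answer: 190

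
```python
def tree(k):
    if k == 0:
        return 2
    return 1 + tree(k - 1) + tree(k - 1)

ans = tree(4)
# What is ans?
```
Call trace (a repeated sub-call is expanded the first time; later identical calls just restate its return value):
tree(k=4)
  tree(k=3)
    tree(k=2)
      tree(k=1)
        tree(k=0)
        -> return 2
        tree(k=0)
        -> return 2
      -> return 5
      tree(k=1) -> return 5  (same call as traced above)
    -> return 11
    tree(k=2) -> return 11  (same call as traced above)
  -> return 23
  tree(k=3) -> return 23  (same call as traced above)
-> return 47

Final answer: 47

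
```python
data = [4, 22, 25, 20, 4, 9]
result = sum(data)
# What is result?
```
Trace:
  data=[4, 22, 25, 20, 4, 9]
  data=[4, 22, 25, 20, 4, 9], result=84

Final answer: 84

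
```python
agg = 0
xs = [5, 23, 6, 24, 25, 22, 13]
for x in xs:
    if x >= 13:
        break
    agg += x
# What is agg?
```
Trace:
  agg=0
  agg=5, x=5
  agg=5, x=23

Final answer: 5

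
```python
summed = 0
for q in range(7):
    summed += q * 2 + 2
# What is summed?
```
Trace:
  summed=0
  summed=2, q=0
  summed=6, q=1
  summed=12, q=2
  summed=20, q=3
  summed=30, q=4
  summed=42, q=5
  summed=56, q=6

Final answer: 56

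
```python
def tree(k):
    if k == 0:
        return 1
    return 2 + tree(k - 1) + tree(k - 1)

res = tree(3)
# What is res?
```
Call trace (a repeated sub-call is expanded the first time; later identical calls just restate its return value):
tree(k=3)
  tree(k=2)
    tree(k=1)
      tree(k=0)
      -> return 1
      tree(k=0)
      -> return 1
    -> return 4
    tree(k=1) -> return 4  (same call as traced above)
  -> return 10
  tree(k=2) -> return 10  (same call as traced above)
-> return 22

Final answer: 22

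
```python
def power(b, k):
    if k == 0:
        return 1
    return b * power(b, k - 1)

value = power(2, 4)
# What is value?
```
Call trace:
power(b=2, k=4)
  power(b=2, k=3)
    power(b=2, k=2)
      power(b=2, k=1)
        power(b=2, k=0)
        -> return 1
      -> return 2
    -> return 4
  -> return 8
-> return 16

Final answer: 16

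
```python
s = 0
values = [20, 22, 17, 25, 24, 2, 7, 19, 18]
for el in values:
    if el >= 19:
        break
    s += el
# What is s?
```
Trace:
  s=0
  s=0, el=20

Final answer: 0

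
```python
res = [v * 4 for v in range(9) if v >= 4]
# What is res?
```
Trace:
  v=0
  v=1
  v=2
  v=3
  v=4
  v=5
  v=6
  v=7
  v=8
  res=[16, 20, 24, 28, 32]

Final answer: [16, 20, 24, 28, 32]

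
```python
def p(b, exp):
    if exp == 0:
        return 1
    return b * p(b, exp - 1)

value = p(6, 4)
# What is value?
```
Call trace:
p(b=6, exp=4)
  p(b=6, exp=3)
    p(b=6, exp=2)
      p(b=6, exp=1)
        p(b=6, exp=0)
        -> return 1
      -> return 6
    -> return 36
  -> return 216
-> return 1296

Final answer: 1296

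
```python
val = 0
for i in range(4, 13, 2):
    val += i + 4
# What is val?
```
Trace:
  val=0
  val=8, i=4
  val=18, i=6
  val=30, i=8
  val=44, i=10
  val=60, i=12

Final answer: 60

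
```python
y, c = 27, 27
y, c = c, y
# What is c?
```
Trace:
  y=27, c=27
  y=27, c=27

Final answer: 27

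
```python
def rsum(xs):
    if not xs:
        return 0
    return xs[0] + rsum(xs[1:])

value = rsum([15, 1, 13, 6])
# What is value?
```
Call trace:
rsum(xs=[15, 1, 13, 6])
  rsum(xs=[1, 13, 6])
    rsum(xs=[13, 6])
      rsum(xs=[6])
        rsum(xs=[])
        -> return 0
      -> return 6
    -> return 19
  -> return 20
-> return 35

Final answer: 35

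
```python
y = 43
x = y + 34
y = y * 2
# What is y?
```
Trace:
  y=43
  y=43, x=77
  y=86, x=77

Final answer: 86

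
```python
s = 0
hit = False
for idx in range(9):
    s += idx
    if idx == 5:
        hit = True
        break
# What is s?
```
Trace:
  s=0
  s=0, hit=False
  s=0, hit=False, idx=0
  s=1, hit=False, idx=1
  s=3, hit=False, idx=2
  s=6, hit=False, idx=3
  s=10, hit=False, idx=4
  s=15, hit=True, idx=5

Final answer: 15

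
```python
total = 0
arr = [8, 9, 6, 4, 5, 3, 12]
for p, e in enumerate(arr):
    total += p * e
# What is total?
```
Trace:
  total=0
  total=0, p=0, e=8
  total=9, p=1, e=9
  total=21, p=2, e=6
  total=33, p=3, e=4
  total=53, p=4, e=5
  total=68, p=5, e=3
  total=140, p=6, e=12

Final answer: 140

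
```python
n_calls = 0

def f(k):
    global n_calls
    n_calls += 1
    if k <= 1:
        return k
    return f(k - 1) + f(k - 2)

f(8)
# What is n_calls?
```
Call trace (a repeated sub-call is expanded the first time; later identical calls just restate its return value):
f(k=8)
  f(k=7)
    f(k=6)
      f(k=5)
        f(k=4)
          f(k=3)
            f(k=2)
              f(k=1)
              -> return 1
              f(k=0)
              -> return 0
            -> return 1
            f(k=1)
            -> return 1
          -> return 2
          f(k=2) -> return 1  (same call as traced above)
        -> return 3
        f(k=3) -> return 2  (same call as traced above)
      -> return 5
      f(k=4) -> return 3  (same call as traced above)
    -> return 8
    f(k=5) -> return 5  (same call as traced above)
  -> return 13
  f(k=6) -> return 8  (same call as traced above)
-> return 21

n_calls is incremented once per call, so count the calls in each subtree. Let C(k) = number of calls made by f(k).
C(0) = C(1) = 1 (base case, no recursion); C(k) = 1 + C(k - 1) + C(k - 2) otherwise.
C(2) = 1 + C(1) + C(0) = 1 + 1 + 1 = 3
C(3) = 1 + C(2) + C(1) = 1 + 3 + 1 = 5
C(4) = 1 + C(3) + C(2) = 1 + 5 + 3 = 9
C(5) = 1 + C(4) + C(3) = 1 + 9 + 5 = 15
C(6) = 1 + C(5) + C(4) = 1 + 15 + 9 = 25
C(7) = 1 + C(6) + C(5) = 1 + 25 + 15 = 41
C(8) = 1 + C(7) + C(6) = 1 + 41 + 25 = 67
n_calls = C(8) = 67

Final answer: 67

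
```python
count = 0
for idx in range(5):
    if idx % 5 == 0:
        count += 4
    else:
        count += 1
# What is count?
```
Trace:
  count=0
  count=4, idx=0
  count=5, idx=1
  count=6, idx=2
  count=7, idx=3
  count=8, idx=4

Final answer: 8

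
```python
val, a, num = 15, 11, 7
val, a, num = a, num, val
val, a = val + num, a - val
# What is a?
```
Trace:
  val=15, a=11, num=7
  val=11, a=7, num=15
  val=26, a=-4, num=15

Final answer: -4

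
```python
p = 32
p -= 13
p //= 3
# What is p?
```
Trace:
  p=32
  p=19
  p=6

Final answer: 6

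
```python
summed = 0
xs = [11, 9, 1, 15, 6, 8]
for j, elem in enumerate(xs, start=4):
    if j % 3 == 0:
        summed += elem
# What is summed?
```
Trace:
  summed=0
  summed=0, j=4, elem=11
  summed=0, j=5, elem=9
  summed=1, j=6, elem=1
  summed=1, j=7, elem=15
  summed=1, j=8, elem=6
  summed=9, j=9, elem=8

Final answer: 9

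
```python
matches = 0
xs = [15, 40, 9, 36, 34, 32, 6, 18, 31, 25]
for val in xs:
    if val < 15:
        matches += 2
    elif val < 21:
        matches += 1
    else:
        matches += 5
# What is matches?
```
Trace:
  matches=0
  matches=1, val=15
  matches=6, val=40
  matches=8, val=9
  matches=13, val=36
  matches=18, val=34
  matches=23, val=32
  matches=25, val=6
  matches=26, val=18
  matches=31, val=31
  matches=36, val=25

Final answer: 36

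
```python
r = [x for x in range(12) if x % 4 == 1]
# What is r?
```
Trace:
  x=0
  x=1
  x=2
  x=3
  x=4
  x=5
  x=6
  x=7
  x=8
  x=9
  x=10
  x=11
  r=[1, 5, 9]

Final answer: [1, 5, 9]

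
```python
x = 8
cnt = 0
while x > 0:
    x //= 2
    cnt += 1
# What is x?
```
Trace:
  x=8
  x=8, cnt=0
  x=4, cnt=1
  x=2, cnt=2
  x=1, cnt=3
  x=0, cnt=4

Final answer: 0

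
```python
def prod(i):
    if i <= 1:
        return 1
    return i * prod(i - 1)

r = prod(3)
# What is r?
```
Call trace:
prod(i=3)
  prod(i=2)
    prod(i=1)
    -> return 1
  -> return 2
-> return 6

Final answer: 6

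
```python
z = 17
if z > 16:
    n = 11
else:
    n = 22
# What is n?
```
Trace:
  z=17
  z=17, n=11

Final answer: 11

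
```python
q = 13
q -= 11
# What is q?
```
Trace:
  q=13
  q=2

Final answer: 2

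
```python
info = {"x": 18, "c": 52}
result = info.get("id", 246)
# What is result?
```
Trace:
  info={'x': 18, 'c': 52}
  info={'x': 18, 'c': 52}, result=246

Final answer: 246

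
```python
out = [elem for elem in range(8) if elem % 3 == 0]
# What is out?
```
Trace:
  elem=0
  elem=1
  elem=2
  elem=3
  elem=4
  elem=5
  elem=6
  elem=7
  out=[0, 3, 6]

Final answer: [0, 3, 6]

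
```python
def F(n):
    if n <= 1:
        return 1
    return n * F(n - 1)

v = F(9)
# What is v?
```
Call trace:
F(n=9)
  F(n=8)
    F(n=7)
      F(n=6)
        F(n=5)
          F(n=4)
            F(n=3)
              F(n=2)
                F(n=1)
                -> return 1
              -> return 2
            -> return 6
          -> return 24
        -> return 120
      -> return 720
    -> return 5040
  -> return 40320
-> return 362880

Final answer: 362880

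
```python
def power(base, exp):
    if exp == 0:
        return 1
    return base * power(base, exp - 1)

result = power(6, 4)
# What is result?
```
Call trace:
power(base=6, exp=4)
  power(base=6, exp=3)
    power(base=6, exp=2)
      power(base=6, exp=1)
        power(base=6, exp=0)
        -> return 1
      -> return 6
    -> return 36
  -> return 216
-> return 1296

Final answer: 1296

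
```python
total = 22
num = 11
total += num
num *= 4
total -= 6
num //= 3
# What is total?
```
Trace:
  total=22
  total=22, num=11
  total=33, num=11
  total=33, num=44
  total=27, num=44
  total=27, num=14

Final answer: 27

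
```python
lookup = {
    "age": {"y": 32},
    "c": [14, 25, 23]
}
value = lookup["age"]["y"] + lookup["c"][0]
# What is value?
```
Trace:
  lookup={'age': {'y': 32}, 'c': [14, 25, 23]}
  lookup={'age': {'y': 32}, 'c': [14, 25, 23]}, value=46

Final answer: 46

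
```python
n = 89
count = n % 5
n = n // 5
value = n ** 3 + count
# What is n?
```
Trace:
  n=89
  n=89, count=4
  n=17, count=4
  n=17, count=4, value=4917

Final answer: 17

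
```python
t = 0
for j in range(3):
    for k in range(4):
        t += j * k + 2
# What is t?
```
Trace:
  t=0
  t=2, j=0, k=0
  t=4, j=0, k=1
  t=6, j=0, k=2
  t=8, j=0, k=3
  t=10, j=1, k=0
  t=13, j=1, k=1
  t=17, j=1, k=2
  t=22, j=1, k=3
  t=24, j=2, k=0
  t=28, j=2, k=1
  t=34, j=2, k=2
  t=42, j=2, k=3

Final answer: 42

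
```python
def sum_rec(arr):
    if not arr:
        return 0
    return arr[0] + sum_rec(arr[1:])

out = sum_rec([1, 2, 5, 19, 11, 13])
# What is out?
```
Call trace:
sum_rec(arr=[1, 2, 5, 19, 11, 13])
  sum_rec(arr=[2, 5, 19, 11, 13])
    sum_rec(arr=[5, 19, 11, 13])
      sum_rec(arr=[19, 11, 13])
        sum_rec(arr=[11, 13])
          sum_rec(arr=[13])
            sum_rec(arr=[])
            -> return 0
          -> return 13
        -> return 24
      -> return 43
    -> return 48
  -> return 50
-> return 51

Final answer: 51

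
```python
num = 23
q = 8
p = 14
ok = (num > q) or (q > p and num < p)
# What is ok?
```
Trace:
  num=23
  num=23, q=8
  num=23, q=8, p=14
  num=23, q=8, p=14, ok=True

Final answer: True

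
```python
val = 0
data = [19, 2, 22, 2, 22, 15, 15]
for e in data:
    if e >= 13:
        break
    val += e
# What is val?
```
Trace:
  val=0
  val=0, e=19

Final answer: 0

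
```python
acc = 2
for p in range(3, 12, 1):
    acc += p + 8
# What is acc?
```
Trace:
  acc=2
  acc=13, p=3
  acc=25, p=4
  acc=38, p=5
  acc=52, p=6
  acc=67, p=7
  acc=83, p=8
  acc=100, p=9
  acc=118, p=10
  acc=137, p=11

Final answer: 137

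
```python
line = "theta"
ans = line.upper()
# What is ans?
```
Trace:
  line='theta'
  line='theta', ans='THETA'

Final answer: 'THETA'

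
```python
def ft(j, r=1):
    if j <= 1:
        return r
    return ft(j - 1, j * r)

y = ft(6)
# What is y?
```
Call trace:
ft(j=6, r=1)
  ft(j=5, r=6)
    ft(j=4, r=30)
      ft(j=3, r=120)
        ft(j=2, r=360)
          ft(j=1, r=720)
          -> return 720
        -> return 720
      -> return 720
    -> return 720
  -> return 720
-> return 720

Final answer: 720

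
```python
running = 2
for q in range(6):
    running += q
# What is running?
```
Trace:
  running=2
  running=2, q=0
  running=3, q=1
  running=5, q=2
  running=8, q=3
  running=12, q=4
  running=17, q=5

Final answer: 17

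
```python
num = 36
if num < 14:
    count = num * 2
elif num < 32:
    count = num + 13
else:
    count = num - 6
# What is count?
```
Trace:
  num=36
  num=36, count=30

Final answer: 30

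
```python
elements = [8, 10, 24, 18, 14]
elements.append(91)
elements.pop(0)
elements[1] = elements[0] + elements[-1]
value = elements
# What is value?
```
Trace:
  elements=[8, 10, 24, 18, 14]
  elements=[8, 10, 24, 18, 14, 91]
  elements=[10, 24, 18, 14, 91]
  elements=[10, 101, 18, 14, 91]
  elements=[10, 101, 18, 14, 91], value=[10, 101, 18, 14, 91]

Final answer: [10, 101, 18, 14, 91]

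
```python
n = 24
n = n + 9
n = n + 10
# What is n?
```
Trace:
  n=24
  n=33
  n=43

Final answer: 43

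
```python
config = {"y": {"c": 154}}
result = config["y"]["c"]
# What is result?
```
Trace:
  config={'y': {'c': 154}}
  config={'y': {'c': 154}}, result=154

Final answer: 154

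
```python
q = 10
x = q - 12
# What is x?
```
Trace:
  q=10
  q=10, x=-2

Final answer: -2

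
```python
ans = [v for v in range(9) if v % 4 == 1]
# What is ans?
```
Trace:
  v=0
  v=1
  v=2
  v=3
  v=4
  v=5
  v=6
  v=7
  v=8
  ans=[1, 5]

Final answer: [1, 5]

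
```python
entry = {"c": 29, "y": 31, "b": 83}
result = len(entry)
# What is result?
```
Trace:
  entry={'c': 29, 'y': 31, 'b': 83}
  entry={'c': 29, 'y': 31, 'b': 83}, result=3

Final answer: 3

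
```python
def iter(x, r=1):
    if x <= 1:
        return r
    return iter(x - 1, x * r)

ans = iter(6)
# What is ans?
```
Call trace:
iter(x=6, r=1)
  iter(x=5, r=6)
    iter(x=4, r=30)
      iter(x=3, r=120)
        iter(x=2, r=360)
          iter(x=1, r=720)
          -> return 720
        -> return 720
      -> return 720
    -> return 720
  -> return 720
-> return 720

Final answer: 720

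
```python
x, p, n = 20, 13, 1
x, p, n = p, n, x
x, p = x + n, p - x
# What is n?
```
Trace:
  x=20, p=13, n=1
  x=13, p=1, n=20
  x=33, p=-12, n=20

Final answer: 20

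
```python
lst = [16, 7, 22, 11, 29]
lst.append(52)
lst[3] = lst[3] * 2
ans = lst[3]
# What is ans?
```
Trace:
  lst=[16, 7, 22, 11, 29]
  lst=[16, 7, 22, 11, 29, 52]
  lst=[16, 7, 22, 22, 29, 52]
  lst=[16, 7, 22, 22, 29, 52], ans=22

Final answer: 22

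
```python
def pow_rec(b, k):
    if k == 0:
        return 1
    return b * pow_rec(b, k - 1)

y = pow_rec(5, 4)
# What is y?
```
Call trace:
pow_rec(b=5, k=4)
  pow_rec(b=5, k=3)
    pow_rec(b=5, k=2)
      pow_rec(b=5, k=1)
        pow_rec(b=5, k=0)
        -> return 1
      -> return 5
    -> return 25
  -> return 125
-> return 625

Final answer: 625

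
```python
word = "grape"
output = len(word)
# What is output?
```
Trace:
  word='grape'
  word='grape', output=5

Final answer: 5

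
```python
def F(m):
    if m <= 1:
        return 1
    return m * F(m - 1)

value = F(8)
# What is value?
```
Call trace:
F(m=8)
  F(m=7)
    F(m=6)
      F(m=5)
        F(m=4)
          F(m=3)
            F(m=2)
              F(m=1)
              -> return 1
            -> return 2
          -> return 6
        -> return 24
      -> return 120
    -> return 720
  -> return 5040
-> return 40320

Final answer: 40320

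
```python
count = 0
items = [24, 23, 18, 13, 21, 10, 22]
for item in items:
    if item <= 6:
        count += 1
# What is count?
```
Trace:
  count=0
  count=0, item=24
  count=0, item=23
  count=0, item=18
  count=0, item=13
  count=0, item=21
  count=0, item=10
  count=0, item=22

Final answer: 0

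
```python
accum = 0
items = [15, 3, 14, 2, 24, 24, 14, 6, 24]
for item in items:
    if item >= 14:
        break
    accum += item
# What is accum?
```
Trace:
  accum=0
  accum=0, item=15

Final answer: 0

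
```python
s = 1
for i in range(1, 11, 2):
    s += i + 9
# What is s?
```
Trace:
  s=1
  s=11, i=1
  s=23, i=3
  s=37, i=5
  s=53, i=7
  s=71, i=9

Final answer: 71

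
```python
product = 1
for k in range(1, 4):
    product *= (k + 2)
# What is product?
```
Trace:
  product=1
  product=3, k=1
  product=12, k=2
  product=60, k=3

Final answer: 60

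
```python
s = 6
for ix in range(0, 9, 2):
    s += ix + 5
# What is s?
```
Trace:
  s=6
  s=11, ix=0
  s=18, ix=2
  s=27, ix=4
  s=38, ix=6
  s=51, ix=8

Final answer: 51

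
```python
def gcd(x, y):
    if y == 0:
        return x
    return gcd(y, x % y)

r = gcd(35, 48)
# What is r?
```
Call trace:
gcd(x=35, y=48)
  gcd(x=48, y=35)
    gcd(x=35, y=13)
      gcd(x=13, y=9)
        gcd(x=9, y=4)
          gcd(x=4, y=1)
            gcd(x=1, y=0)
            -> return 1
          -> return 1
        -> return 1
      -> return 1
    -> return 1
  -> return 1
-> return 1

Final answer: 1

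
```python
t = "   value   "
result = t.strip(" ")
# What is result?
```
Trace:
  t='   value   '
  t='   value   ', result='value'

Final answer: 'value'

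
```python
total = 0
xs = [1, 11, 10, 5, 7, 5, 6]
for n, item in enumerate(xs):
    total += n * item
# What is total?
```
Trace:
  total=0
  total=0, n=0, item=1
  total=11, n=1, item=11
  total=31, n=2, item=10
  total=46, n=3, item=5
  total=74, n=4, item=7
  total=99, n=5, item=5
  total=135, n=6, item=6

Final answer: 135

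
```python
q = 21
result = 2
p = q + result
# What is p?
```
Trace:
  q=21
  q=21, result=2
  q=21, result=2, p=23

Final answer: 23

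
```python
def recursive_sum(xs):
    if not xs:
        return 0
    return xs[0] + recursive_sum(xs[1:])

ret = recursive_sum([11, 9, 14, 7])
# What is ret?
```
Call trace:
recursive_sum(xs=[11, 9, 14, 7])
  recursive_sum(xs=[9, 14, 7])
    recursive_sum(xs=[14, 7])
      recursive_sum(xs=[7])
        recursive_sum(xs=[])
        -> return 0
      -> return 7
    -> return 21
  -> return 30
-> return 41

Final answer: 41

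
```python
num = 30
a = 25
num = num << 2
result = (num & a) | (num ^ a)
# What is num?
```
Trace:
  num=30
  num=30, a=25
  num=120, a=25
  num=120, a=25, result=121

Final answer: 120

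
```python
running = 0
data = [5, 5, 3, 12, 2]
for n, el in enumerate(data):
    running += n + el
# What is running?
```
Trace:
  running=0
  running=5, n=0, el=5
  running=11, n=1, el=5
  running=16, n=2, el=3
  running=31, n=3, el=12
  running=37, n=4, el=2

Final answer: 37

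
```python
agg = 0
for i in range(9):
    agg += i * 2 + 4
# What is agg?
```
Trace:
  agg=0
  agg=4, i=0
  agg=10, i=1
  agg=18, i=2
  agg=28, i=3
  agg=40, i=4
  agg=54, i=5
  agg=70, i=6
  agg=88, i=7
  agg=108, i=8

Final answer: 108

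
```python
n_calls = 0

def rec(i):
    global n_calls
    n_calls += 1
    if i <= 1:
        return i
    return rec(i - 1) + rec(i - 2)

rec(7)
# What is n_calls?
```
Call trace (a repeated sub-call is expanded the first time; later identical calls just restate its return value):
rec(i=7)
  rec(i=6)
    rec(i=5)
      rec(i=4)
        rec(i=3)
          rec(i=2)
            rec(i=1)
            -> return 1
            rec(i=0)
            -> return 0
          -> return 1
          rec(i=1)
          -> return 1
        -> return 2
        rec(i=2) -> return 1  (same call as traced above)
      -> return 3
      rec(i=3) -> return 2  (same call as traced above)
    -> return 5
    rec(i=4) -> return 3  (same call as traced above)
  -> return 8
  rec(i=5) -> return 5  (same call as traced above)
-> return 13

n_calls is incremented once per call, so count the calls in each subtree. Let C(i) = number of calls made by rec(i).
C(0) = C(1) = 1 (base case, no recursion); C(i) = 1 + C(i - 1) + C(i - 2) otherwise.
C(2) = 1 + C(1) + C(0) = 1 + 1 + 1 = 3
C(3) = 1 + C(2) + C(1) = 1 + 3 + 1 = 5
C(4) = 1 + C(3) + C(2) = 1 + 5 + 3 = 9
C(5) = 1 + C(4) + C(3) = 1 + 9 + 5 = 15
C(6) = 1 + C(5) + C(4) = 1 + 15 + 9 = 25
C(7) = 1 + C(6) + C(5) = 1 + 25 + 15 = 41
n_calls = C(7) = 41

Final answer: 41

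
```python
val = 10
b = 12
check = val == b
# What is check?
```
Trace:
  val=10
  val=10, b=12
  val=10, b=12, check=False

Final answer: False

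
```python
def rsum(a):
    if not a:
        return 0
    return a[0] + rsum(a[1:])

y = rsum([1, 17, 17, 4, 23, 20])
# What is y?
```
Call trace:
rsum(a=[1, 17, 17, 4, 23, 20])
  rsum(a=[17, 17, 4, 23, 20])
    rsum(a=[17, 4, 23, 20])
      rsum(a=[4, 23, 20])
        rsum(a=[23, 20])
          rsum(a=[20])
            rsum(a=[])
            -> return 0
          -> return 20
        -> return 43
      -> return 47
    -> return 64
  -> return 81
-> return 82

Final answer: 82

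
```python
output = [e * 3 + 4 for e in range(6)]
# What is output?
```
Trace:
  e=0
  e=1
  e=2
  e=3
  e=4
  e=5
  output=[4, 7, 10, 13, 16, 19]

Final answer: [4, 7, 10, 13, 16, 19]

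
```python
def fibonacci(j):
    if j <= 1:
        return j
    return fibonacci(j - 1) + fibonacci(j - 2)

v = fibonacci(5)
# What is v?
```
Call trace (a repeated sub-call is expanded the first time; later identical calls just restate its return value):
fibonacci(j=5)
  fibonacci(j=4)
    fibonacci(j=3)
      fibonacci(j=2)
        fibonacci(j=1)
        -> return 1
        fibonacci(j=0)
        -> return 0
      -> return 1
      fibonacci(j=1)
      -> return 1
    -> return 2
    fibonacci(j=2) -> return 1  (same call as traced above)
  -> return 3
  fibonacci(j=3) -> return 2  (same call as traced above)
-> return 5

Final answer: 5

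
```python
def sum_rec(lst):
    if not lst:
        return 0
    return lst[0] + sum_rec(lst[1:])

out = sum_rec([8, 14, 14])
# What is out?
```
Call trace:
sum_rec(lst=[8, 14, 14])
  sum_rec(lst=[14, 14])
    sum_rec(lst=[14])
      sum_rec(lst=[])
      -> return 0
    -> return 14
  -> return 28
-> return 36

Final answer: 36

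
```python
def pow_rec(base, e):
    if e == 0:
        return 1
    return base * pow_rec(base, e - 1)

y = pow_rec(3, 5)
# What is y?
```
Call trace:
pow_rec(base=3, e=5)
  pow_rec(base=3, e=4)
    pow_rec(base=3, e=3)
      pow_rec(base=3, e=2)
        pow_rec(base=3, e=1)
          pow_rec(base=3, e=0)
          -> return 1
        -> return 3
      -> return 9
    -> return 27
  -> return 81
-> return 243

Final answer: 243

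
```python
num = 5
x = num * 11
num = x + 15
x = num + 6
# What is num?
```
Trace:
  num=5
  num=5, x=55
  num=70, x=55
  num=70, x=76

Final answer: 70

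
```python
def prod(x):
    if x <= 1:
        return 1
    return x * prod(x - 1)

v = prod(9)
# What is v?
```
Call trace:
prod(x=9)
  prod(x=8)
    prod(x=7)
      prod(x=6)
        prod(x=5)
          prod(x=4)
            prod(x=3)
              prod(x=2)
                prod(x=1)
                -> return 1
              -> return 2
            -> return 6
          -> return 24
        -> return 120
      -> return 720
    -> return 5040
  -> return 40320
-> return 362880

Final answer: 362880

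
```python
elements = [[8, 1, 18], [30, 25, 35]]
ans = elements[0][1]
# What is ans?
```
Trace:
  elements=[[8, 1, 18], [30, 25, 35]]
  elements=[[8, 1, 18], [30, 25, 35]], ans=1

Final answer: 1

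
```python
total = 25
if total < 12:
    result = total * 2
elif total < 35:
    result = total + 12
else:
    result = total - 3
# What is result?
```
Trace:
  total=25
  total=25, result=37

Final answer: 37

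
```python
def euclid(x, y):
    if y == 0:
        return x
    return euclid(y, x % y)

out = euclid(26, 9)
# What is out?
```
Call trace:
euclid(x=26, y=9)
  euclid(x=9, y=8)
    euclid(x=8, y=1)
      euclid(x=1, y=0)
      -> return 1
    -> return 1
  -> return 1
-> return 1

Final answer: 1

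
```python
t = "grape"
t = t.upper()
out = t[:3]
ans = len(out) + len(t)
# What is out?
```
Trace:
  t='grape'
  t='GRAPE'
  t='GRAPE', out='GRA'
  t='GRAPE', out='GRA', ans=8

Final answer: 'GRA'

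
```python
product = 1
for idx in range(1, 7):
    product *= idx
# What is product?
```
Trace:
  product=1
  product=1, idx=1
  product=2, idx=2
  product=6, idx=3
  product=24, idx=4
  product=120, idx=5
  product=720, idx=6

Final answer: 720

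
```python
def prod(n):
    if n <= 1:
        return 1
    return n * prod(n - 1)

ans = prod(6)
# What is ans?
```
Call trace:
prod(n=6)
  prod(n=5)
    prod(n=4)
      prod(n=3)
        prod(n=2)
          prod(n=1)
          -> return 1
        -> return 2
      -> return 6
    -> return 24
  -> return 120
-> return 720

Final answer: 720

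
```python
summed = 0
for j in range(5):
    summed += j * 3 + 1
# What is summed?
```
Trace:
  summed=0
  summed=1, j=0
  summed=5, j=1
  summed=12, j=2
  summed=22, j=3
  summed=35, j=4

Final answer: 35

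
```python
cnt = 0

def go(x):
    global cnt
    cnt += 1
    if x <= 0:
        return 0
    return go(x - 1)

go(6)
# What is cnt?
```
Call trace:
go(x=6)
  go(x=5)
    go(x=4)
      go(x=3)
        go(x=2)
          go(x=1)
            go(x=0)
            -> return 0
          -> return 0
        -> return 0
      -> return 0
    -> return 0
  -> return 0
-> return 0

cnt is incremented once per call. go is entered once for each x = 6, 5, 4, 3, 2, 1, 0 (the x <= 0 call returns without recursing), i.e. 6 + 1 calls.
cnt = 7

Final answer: 7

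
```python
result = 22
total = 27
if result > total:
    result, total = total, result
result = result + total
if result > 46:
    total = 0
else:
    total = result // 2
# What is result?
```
Trace:
  result=22
  result=22, total=27
  result=22, total=27
  result=49, total=27
  result=49, total=0

Final answer: 49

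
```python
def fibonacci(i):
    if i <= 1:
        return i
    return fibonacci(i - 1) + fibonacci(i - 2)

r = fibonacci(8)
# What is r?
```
Call trace (a repeated sub-call is expanded the first time; later identical calls just restate its return value):
fibonacci(i=8)
  fibonacci(i=7)
    fibonacci(i=6)
      fibonacci(i=5)
        fibonacci(i=4)
          fibonacci(i=3)
            fibonacci(i=2)
              fibonacci(i=1)
              -> return 1
              fibonacci(i=0)
              -> return 0
            -> return 1
            fibonacci(i=1)
            -> return 1
          -> return 2
          fibonacci(i=2) -> return 1  (same call as traced above)
        -> return 3
        fibonacci(i=3) -> return 2  (same call as traced above)
      -> return 5
      fibonacci(i=4) -> return 3  (same call as traced above)
    -> return 8
    fibonacci(i=5) -> return 5  (same call as traced above)
  -> return 13
  fibonacci(i=6) -> return 8  (same call as traced above)
-> return 21

Final answer: 21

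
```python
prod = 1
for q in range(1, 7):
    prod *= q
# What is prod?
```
Trace:
  prod=1
  prod=1, q=1
  prod=2, q=2
  prod=6, q=3
  prod=24, q=4
  prod=120, q=5
  prod=720, q=6

Final answer: 720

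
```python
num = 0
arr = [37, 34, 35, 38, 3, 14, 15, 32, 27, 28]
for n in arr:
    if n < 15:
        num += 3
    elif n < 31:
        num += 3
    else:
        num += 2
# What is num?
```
Trace:
  num=0
  num=2, n=37
  num=4, n=34
  num=6, n=35
  num=8, n=38
  num=11, n=3
  num=14, n=14
  num=17, n=15
  num=19, n=32
  num=22, n=27
  num=25, n=28

Final answer: 25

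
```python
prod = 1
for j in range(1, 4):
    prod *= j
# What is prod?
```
Trace:
  prod=1
  prod=1, j=1
  prod=2, j=2
  prod=6, j=3

Final answer: 6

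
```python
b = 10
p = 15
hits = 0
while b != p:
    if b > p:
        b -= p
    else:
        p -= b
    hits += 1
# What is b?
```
Trace:
  b=10
  b=10, p=15
  b=10, p=15, hits=0
  b=10, p=5, hits=1
  b=5, p=5, hits=2

Final answer: 5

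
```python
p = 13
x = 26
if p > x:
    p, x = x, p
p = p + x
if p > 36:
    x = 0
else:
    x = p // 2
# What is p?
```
Trace:
  p=13
  p=13, x=26
  p=13, x=26
  p=39, x=26
  p=39, x=0

Final answer: 39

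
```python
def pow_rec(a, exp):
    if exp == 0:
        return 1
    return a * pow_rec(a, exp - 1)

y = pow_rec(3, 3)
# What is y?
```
Call trace:
pow_rec(a=3, exp=3)
  pow_rec(a=3, exp=2)
    pow_rec(a=3, exp=1)
      pow_rec(a=3, exp=0)
      -> return 1
    -> return 3
  -> return 9
-> return 27

Final answer: 27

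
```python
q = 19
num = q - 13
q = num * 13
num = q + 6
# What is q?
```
Trace:
  q=19
  q=19, num=6
  q=78, num=6
  q=78, num=84

Final answer: 78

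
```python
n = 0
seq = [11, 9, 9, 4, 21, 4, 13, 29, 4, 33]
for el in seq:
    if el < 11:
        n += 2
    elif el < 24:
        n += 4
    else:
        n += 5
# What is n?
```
Trace:
  n=0
  n=4, el=11
  n=6, el=9
  n=8, el=9
  n=10, el=4
  n=14, el=21
  n=16, el=4
  n=20, el=13
  n=25, el=29
  n=27, el=4
  n=32, el=33

Final answer: 32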